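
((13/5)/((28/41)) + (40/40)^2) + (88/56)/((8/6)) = 5.99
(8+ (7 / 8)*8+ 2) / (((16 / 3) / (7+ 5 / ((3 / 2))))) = 527 / 16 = 32.94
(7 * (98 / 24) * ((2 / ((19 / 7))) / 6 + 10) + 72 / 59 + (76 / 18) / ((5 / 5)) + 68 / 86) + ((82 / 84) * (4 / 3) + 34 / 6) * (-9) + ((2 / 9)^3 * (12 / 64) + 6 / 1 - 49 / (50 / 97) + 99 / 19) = 1221824224207 / 8199330300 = 149.02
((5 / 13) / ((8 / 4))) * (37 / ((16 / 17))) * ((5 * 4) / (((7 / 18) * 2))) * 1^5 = 141525 / 728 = 194.40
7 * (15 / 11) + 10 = 215 / 11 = 19.55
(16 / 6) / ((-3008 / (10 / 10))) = -1 / 1128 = -0.00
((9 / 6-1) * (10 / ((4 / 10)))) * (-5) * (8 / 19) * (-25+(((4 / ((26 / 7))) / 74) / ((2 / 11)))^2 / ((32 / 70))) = 46246260625 / 70333744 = 657.53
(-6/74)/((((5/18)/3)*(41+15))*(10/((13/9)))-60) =117/34780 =0.00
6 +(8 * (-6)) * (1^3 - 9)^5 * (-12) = -18874362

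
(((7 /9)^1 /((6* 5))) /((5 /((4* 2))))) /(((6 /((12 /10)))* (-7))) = -4 /3375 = -0.00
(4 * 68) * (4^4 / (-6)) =-34816 / 3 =-11605.33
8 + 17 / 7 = 73 / 7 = 10.43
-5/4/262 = -5/1048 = -0.00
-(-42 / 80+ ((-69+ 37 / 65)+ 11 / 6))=67.12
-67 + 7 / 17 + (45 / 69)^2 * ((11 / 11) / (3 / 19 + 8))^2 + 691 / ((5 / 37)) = 218079901416 / 43211365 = 5046.82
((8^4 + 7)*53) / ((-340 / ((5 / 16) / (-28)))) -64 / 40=843583 / 152320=5.54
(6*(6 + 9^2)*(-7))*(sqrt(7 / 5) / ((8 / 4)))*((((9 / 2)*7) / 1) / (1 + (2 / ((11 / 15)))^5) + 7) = -644201893629*sqrt(35) / 244610510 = -15580.48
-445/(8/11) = -4895/8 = -611.88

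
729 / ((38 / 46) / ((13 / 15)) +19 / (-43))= 9372753 / 6574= 1425.73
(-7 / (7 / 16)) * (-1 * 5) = 80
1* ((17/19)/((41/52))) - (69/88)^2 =3136877/6032576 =0.52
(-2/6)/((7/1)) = -1/21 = -0.05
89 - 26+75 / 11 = 768 / 11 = 69.82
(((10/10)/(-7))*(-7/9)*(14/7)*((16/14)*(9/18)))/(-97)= -8/6111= -0.00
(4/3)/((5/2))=8/15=0.53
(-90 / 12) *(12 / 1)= -90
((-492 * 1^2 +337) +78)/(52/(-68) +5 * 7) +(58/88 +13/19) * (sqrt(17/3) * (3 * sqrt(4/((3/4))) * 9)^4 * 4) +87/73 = -44923/42486 +5658626304 * sqrt(51)/209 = 193352509.73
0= 0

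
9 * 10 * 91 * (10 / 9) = 9100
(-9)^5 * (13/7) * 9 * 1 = -6908733/7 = -986961.86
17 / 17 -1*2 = -1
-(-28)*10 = 280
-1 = -1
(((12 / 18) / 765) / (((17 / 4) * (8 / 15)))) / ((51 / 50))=50 / 132651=0.00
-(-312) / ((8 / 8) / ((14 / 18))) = 728 / 3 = 242.67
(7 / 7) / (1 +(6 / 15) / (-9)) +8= 389 / 43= 9.05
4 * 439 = 1756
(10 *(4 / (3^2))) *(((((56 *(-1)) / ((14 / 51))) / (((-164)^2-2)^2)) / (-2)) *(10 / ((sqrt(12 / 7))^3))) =25 *sqrt(21) / 41026797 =0.00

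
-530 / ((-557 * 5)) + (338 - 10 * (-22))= 310912 / 557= 558.19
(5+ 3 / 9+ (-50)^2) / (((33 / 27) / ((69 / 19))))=1555812 / 209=7444.08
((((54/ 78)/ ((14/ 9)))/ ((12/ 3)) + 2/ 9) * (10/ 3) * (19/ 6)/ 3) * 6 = 207575/ 29484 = 7.04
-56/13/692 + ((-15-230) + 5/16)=-8805059/35984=-244.69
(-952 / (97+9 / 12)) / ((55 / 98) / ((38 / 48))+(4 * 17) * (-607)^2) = -6517 / 16765397153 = -0.00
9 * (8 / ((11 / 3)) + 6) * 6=4860 / 11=441.82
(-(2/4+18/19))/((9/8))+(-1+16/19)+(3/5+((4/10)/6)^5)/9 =-9416249/6834375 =-1.38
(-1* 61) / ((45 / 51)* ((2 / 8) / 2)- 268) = 8296 / 36433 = 0.23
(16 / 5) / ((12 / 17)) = 68 / 15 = 4.53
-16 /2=-8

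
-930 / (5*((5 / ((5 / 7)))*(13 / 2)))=-372 / 91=-4.09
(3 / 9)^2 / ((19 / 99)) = 11 / 19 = 0.58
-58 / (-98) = 29 / 49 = 0.59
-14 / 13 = -1.08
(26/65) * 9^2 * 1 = 32.40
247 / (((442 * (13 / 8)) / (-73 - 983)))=-80256 / 221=-363.15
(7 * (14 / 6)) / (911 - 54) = 49 / 2571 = 0.02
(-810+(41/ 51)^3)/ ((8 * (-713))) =3463819/ 24407784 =0.14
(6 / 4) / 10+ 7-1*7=3 / 20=0.15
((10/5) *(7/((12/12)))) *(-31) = -434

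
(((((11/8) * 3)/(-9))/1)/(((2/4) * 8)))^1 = -11/96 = -0.11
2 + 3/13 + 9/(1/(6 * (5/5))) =56.23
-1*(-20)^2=-400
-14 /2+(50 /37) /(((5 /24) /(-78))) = -18979 /37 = -512.95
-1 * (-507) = 507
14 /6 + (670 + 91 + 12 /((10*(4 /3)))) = 22927 /30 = 764.23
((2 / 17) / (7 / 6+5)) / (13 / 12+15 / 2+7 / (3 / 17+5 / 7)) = 7632 / 6577453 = 0.00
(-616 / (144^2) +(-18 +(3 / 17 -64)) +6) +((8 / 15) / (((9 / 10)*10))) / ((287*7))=-33574364809 / 442622880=-75.85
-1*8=-8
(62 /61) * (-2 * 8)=-992 /61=-16.26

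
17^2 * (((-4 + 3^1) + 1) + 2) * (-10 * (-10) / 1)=57800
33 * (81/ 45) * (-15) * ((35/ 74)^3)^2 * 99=-987.49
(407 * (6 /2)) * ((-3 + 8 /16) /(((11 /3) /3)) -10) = -29415 /2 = -14707.50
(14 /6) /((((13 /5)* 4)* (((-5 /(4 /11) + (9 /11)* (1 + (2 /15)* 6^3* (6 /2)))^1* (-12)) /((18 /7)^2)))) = -2475 /1156337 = -0.00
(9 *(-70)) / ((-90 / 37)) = 259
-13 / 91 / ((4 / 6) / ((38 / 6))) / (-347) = 19 / 4858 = 0.00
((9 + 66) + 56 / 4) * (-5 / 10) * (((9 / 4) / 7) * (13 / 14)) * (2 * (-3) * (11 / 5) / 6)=114543 / 3920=29.22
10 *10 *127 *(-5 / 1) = -63500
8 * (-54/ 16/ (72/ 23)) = -69/ 8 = -8.62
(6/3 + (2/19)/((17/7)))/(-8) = -165/646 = -0.26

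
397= 397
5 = 5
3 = 3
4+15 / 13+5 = 10.15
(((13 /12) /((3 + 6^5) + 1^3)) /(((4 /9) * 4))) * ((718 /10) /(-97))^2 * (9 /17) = 45237231 /1991094944000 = 0.00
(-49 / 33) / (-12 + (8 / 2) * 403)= -49 / 52800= -0.00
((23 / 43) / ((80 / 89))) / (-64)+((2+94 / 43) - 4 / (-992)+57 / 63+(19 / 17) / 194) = 1203286617307 / 236341539840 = 5.09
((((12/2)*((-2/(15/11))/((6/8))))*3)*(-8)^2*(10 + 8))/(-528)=384/5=76.80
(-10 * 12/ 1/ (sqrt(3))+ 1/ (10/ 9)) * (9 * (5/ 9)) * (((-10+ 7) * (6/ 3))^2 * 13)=-160013.96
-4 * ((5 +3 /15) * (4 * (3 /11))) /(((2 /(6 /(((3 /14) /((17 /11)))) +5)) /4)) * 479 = -634855104 /605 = -1049347.28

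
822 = 822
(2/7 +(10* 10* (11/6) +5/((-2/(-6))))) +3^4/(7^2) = 200.27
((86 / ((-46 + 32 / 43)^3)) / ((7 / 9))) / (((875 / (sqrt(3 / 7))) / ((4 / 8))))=-30769209 *sqrt(21) / 315960389731000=-0.00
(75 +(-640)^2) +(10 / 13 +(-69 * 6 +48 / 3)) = 5320611 / 13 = 409277.77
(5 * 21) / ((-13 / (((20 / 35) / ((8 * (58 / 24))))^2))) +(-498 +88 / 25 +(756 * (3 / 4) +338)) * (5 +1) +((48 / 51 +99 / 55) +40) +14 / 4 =163236873167 / 65051350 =2509.35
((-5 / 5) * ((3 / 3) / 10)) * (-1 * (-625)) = -125 / 2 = -62.50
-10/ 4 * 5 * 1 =-25/ 2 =-12.50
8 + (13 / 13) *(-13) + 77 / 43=-138 / 43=-3.21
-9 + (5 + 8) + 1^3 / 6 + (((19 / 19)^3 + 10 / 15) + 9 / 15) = 193 / 30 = 6.43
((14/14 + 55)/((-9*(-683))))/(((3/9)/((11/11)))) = 56/2049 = 0.03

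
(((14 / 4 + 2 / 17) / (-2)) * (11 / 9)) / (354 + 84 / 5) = -2255 / 378216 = -0.01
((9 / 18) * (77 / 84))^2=121 / 576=0.21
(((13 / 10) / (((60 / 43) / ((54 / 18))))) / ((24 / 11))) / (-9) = -6149 / 43200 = -0.14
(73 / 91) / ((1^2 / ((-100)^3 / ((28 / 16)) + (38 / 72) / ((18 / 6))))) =-2425845407 / 5292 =-458398.60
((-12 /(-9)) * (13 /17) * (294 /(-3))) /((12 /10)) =-12740 /153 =-83.27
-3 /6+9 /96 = -13 /32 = -0.41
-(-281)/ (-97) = -2.90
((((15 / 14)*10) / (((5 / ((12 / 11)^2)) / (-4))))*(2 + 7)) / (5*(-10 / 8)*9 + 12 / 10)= 1.67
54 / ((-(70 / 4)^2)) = -216 / 1225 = -0.18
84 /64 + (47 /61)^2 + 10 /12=489295 /178608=2.74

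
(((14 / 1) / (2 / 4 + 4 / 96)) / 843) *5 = 560 / 3653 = 0.15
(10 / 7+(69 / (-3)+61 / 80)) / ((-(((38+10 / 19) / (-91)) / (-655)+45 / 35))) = 16.18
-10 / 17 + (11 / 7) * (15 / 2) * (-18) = -25315 / 119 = -212.73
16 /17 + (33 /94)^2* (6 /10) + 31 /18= 18503201 /6759540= 2.74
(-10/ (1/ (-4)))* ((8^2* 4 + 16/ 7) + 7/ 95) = 1374472/ 133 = 10334.38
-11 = -11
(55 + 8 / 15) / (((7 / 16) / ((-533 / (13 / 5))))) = -78064 / 3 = -26021.33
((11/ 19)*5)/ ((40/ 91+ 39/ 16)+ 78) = 80080/ 2237383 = 0.04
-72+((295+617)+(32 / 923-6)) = 769814 / 923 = 834.03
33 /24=11 /8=1.38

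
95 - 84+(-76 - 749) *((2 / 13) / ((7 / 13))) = -1573 / 7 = -224.71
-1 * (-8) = 8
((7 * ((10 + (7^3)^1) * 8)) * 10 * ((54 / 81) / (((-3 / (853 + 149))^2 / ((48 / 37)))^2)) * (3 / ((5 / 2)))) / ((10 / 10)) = 4534412871655489536 / 1369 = 3312208087403571.61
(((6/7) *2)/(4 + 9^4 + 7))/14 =0.00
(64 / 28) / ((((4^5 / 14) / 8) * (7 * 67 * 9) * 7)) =1 / 118188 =0.00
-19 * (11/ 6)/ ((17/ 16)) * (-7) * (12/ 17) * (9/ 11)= 132.54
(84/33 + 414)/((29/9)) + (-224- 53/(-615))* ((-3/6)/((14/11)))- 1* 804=-111144293/189420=-586.76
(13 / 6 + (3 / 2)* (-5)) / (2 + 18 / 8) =-64 / 51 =-1.25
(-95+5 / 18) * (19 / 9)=-32395 / 162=-199.97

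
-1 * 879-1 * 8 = -887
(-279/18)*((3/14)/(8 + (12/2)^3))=-93/6272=-0.01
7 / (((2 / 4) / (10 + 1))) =154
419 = 419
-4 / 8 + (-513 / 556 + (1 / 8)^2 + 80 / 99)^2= -380224471007 / 775639535616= -0.49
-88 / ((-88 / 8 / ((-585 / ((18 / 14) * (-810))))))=364 / 81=4.49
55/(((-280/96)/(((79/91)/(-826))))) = 5214/263081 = 0.02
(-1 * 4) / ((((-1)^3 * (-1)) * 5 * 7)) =-4 / 35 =-0.11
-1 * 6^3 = -216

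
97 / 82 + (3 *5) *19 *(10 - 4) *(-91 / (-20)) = 319049 / 41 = 7781.68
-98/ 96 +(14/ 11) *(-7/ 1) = -5243/ 528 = -9.93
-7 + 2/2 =-6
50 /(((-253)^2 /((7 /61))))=350 /3904549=0.00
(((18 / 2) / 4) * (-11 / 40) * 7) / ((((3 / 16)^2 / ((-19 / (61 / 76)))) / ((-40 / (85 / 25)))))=-35580160 / 1037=-34310.67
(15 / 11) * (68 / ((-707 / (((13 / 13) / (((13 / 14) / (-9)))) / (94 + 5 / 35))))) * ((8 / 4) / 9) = 0.00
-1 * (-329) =329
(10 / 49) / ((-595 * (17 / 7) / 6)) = -12 / 14161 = -0.00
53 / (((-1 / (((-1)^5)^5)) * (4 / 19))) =1007 / 4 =251.75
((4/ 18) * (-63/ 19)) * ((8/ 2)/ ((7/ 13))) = -104/ 19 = -5.47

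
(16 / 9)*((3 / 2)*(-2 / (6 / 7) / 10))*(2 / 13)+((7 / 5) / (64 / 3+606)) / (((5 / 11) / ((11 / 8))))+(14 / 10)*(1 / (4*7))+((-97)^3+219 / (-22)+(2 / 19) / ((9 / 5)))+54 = -933326264133643 / 1022678800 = -912628.94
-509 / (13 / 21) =-10689 / 13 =-822.23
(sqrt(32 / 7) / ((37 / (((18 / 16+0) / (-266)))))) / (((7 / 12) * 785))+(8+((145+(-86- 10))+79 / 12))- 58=67 / 12- 27 * sqrt(14) / 189286265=5.58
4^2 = 16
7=7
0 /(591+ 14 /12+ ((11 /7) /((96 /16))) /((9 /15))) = 0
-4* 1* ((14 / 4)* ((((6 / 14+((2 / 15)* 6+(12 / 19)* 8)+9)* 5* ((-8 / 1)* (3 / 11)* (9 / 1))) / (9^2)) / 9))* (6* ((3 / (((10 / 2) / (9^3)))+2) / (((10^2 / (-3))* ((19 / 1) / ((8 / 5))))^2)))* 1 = 2857716992 / 5894453125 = 0.48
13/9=1.44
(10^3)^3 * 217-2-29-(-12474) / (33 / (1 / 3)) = 217000000095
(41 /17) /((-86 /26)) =-533 /731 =-0.73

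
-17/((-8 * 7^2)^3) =17/60236288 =0.00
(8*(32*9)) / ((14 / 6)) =6912 / 7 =987.43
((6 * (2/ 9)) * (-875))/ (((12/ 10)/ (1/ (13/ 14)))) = -122500/ 117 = -1047.01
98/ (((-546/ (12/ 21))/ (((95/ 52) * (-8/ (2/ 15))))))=1900/ 169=11.24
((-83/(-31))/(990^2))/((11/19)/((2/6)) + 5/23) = 36271/25947167400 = 0.00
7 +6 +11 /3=50 /3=16.67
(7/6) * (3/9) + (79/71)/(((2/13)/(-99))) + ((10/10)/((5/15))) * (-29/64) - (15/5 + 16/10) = -147548173/204480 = -721.58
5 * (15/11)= 75/11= 6.82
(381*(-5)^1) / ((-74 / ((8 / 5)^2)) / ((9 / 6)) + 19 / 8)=91440 / 811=112.75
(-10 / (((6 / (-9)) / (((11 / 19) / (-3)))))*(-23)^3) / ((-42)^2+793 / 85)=5170975 / 260357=19.86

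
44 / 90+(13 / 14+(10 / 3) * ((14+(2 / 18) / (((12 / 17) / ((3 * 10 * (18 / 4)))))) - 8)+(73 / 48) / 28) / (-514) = 3214969 / 10362240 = 0.31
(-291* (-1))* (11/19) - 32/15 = 47407/285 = 166.34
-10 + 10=0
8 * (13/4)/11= 26/11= 2.36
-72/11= -6.55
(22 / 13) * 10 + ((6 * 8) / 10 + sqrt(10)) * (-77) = -22924 / 65 - 77 * sqrt(10) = -596.17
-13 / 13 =-1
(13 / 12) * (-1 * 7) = -91 / 12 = -7.58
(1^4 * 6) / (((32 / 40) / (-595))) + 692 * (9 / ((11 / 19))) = 138489 / 22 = 6294.95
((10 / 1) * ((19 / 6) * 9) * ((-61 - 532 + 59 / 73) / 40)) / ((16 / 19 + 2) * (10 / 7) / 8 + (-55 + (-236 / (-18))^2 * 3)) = -402209955 / 43964834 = -9.15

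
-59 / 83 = -0.71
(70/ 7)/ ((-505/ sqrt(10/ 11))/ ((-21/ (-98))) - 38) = 1710/ 27485197 - 10605 * sqrt(110)/ 27485197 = -0.00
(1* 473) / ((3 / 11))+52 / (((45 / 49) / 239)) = 687017 / 45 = 15267.04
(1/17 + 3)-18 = -14.94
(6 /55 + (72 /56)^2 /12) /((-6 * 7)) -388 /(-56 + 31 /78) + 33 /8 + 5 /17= 11.39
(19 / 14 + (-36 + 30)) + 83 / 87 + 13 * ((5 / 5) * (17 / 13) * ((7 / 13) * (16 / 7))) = 272887 / 15834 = 17.23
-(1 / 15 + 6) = -91 / 15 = -6.07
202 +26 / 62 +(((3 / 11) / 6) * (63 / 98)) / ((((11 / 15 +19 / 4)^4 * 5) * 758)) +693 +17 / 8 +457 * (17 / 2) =405488748368616277381 / 84794016592004104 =4782.04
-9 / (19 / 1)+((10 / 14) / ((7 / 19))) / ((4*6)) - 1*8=-187531 / 22344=-8.39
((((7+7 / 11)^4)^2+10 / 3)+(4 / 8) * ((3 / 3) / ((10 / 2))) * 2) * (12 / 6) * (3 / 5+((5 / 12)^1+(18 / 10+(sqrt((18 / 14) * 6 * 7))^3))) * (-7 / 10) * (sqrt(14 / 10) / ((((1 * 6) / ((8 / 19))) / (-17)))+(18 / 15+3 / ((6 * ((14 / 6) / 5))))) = -5563108988.97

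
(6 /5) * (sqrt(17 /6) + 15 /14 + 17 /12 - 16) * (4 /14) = -227 /49 + 2 * sqrt(102) /35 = -4.06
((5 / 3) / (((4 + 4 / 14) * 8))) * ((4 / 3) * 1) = 7 / 108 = 0.06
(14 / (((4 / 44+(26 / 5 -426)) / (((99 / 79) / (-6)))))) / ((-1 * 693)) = -55 / 5483943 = -0.00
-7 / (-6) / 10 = 7 / 60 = 0.12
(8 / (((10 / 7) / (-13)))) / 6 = -182 / 15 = -12.13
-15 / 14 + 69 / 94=-111 / 329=-0.34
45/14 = 3.21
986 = 986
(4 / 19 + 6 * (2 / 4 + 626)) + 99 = 73306 / 19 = 3858.21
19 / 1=19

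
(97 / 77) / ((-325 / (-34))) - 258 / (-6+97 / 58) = 375301898 / 6281275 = 59.75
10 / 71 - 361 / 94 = -3.70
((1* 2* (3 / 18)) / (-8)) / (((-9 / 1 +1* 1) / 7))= 7 / 192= 0.04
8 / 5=1.60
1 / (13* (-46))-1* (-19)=11361 / 598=19.00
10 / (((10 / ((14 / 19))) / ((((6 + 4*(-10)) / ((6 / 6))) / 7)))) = -68 / 19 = -3.58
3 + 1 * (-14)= -11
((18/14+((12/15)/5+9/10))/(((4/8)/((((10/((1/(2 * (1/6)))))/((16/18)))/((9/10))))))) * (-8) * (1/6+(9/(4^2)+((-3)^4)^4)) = -6731687340.88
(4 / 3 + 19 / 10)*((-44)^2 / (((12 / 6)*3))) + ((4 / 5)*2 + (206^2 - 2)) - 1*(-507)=395873 / 9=43985.89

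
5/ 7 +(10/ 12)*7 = 275/ 42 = 6.55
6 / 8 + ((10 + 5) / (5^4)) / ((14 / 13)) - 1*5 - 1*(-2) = -7797 / 3500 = -2.23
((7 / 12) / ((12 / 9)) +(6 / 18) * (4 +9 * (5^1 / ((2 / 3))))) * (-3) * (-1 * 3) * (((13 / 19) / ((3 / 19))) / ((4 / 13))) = 196885 / 64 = 3076.33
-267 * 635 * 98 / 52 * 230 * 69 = -65921639175 / 13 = -5070895321.15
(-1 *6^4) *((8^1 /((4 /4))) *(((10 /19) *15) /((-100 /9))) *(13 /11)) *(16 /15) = 9704448 /1045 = 9286.55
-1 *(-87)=87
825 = 825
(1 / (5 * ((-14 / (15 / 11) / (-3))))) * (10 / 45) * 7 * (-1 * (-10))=0.91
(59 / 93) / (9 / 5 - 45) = -295 / 20088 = -0.01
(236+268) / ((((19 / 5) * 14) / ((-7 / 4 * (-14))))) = 4410 / 19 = 232.11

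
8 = 8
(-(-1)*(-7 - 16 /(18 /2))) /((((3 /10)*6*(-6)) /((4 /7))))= 790 /1701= 0.46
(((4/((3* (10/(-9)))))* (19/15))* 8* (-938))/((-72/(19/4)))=-169309/225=-752.48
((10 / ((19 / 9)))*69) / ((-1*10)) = -621 / 19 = -32.68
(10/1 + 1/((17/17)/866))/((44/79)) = 17301/11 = 1572.82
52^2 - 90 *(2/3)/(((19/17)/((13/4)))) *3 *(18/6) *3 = -38129/19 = -2006.79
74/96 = 37/48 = 0.77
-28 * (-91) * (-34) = -86632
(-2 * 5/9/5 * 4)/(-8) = 1/9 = 0.11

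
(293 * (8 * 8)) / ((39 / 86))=1612672 / 39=41350.56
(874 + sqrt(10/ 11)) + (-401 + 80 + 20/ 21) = sqrt(110)/ 11 + 11633/ 21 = 554.91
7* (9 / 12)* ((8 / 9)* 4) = 56 / 3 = 18.67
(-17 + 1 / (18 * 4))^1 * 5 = -6115 / 72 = -84.93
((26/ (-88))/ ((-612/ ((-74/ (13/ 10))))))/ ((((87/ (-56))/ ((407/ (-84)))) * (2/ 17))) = -0.73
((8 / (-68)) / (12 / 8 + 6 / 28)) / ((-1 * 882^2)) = 1 / 11335464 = 0.00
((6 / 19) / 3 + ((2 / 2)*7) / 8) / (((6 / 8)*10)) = 149 / 1140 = 0.13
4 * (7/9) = 28/9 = 3.11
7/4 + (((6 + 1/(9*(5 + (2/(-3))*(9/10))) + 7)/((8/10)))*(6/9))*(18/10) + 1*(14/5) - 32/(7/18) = -134437/2310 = -58.20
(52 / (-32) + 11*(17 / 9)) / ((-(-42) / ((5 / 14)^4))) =123125 / 16595712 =0.01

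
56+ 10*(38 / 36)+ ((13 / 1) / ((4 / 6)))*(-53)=-17405 / 18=-966.94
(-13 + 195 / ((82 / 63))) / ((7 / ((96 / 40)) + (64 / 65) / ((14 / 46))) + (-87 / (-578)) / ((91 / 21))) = 8851454430 / 400243271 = 22.12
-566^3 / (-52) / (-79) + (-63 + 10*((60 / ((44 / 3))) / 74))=-18475564450 / 417989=-44201.08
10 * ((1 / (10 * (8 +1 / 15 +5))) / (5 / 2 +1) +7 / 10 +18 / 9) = 18537 / 686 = 27.02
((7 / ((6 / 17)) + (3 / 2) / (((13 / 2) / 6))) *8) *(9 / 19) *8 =158880 / 247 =643.24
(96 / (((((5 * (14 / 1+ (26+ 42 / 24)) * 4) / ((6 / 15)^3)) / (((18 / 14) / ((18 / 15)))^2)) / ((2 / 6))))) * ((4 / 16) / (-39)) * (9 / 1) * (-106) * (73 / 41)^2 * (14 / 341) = 488051136 / 217780988425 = 0.00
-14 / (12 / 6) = -7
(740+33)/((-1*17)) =-773/17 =-45.47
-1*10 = -10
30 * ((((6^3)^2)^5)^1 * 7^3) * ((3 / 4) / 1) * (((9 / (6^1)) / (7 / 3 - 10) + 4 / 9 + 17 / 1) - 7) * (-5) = -2010873174947809823038006886400 / 23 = -87429268475991731436435080000.00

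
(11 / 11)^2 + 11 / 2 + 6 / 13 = 181 / 26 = 6.96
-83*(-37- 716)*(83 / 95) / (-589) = -92.71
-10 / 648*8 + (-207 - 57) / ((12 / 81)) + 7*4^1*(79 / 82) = -5828846 / 3321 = -1755.15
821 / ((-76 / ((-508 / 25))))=104267 / 475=219.51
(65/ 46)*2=65/ 23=2.83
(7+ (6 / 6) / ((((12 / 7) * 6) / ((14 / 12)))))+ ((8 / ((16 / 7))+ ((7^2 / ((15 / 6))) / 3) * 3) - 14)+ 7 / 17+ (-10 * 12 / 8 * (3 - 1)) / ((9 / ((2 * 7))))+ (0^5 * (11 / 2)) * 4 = -30.04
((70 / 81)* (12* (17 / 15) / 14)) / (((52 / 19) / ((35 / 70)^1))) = 323 / 2106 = 0.15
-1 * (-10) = 10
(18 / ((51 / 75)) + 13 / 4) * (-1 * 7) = -208.04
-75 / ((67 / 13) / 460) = -448500 / 67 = -6694.03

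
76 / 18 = 38 / 9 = 4.22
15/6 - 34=-63/2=-31.50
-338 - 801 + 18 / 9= -1137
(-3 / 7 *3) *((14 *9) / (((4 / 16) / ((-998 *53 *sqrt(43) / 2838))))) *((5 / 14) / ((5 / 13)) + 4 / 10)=265633668 *sqrt(43) / 16555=105217.54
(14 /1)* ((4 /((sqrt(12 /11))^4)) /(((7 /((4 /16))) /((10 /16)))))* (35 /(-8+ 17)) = 21175 /5184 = 4.08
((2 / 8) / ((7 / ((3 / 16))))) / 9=1 / 1344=0.00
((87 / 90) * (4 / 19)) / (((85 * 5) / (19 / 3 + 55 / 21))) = 10904 / 2543625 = 0.00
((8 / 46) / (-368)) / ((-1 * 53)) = 1 / 112148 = 0.00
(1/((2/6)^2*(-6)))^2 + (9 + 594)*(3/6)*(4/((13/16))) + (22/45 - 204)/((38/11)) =3340693/2340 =1427.65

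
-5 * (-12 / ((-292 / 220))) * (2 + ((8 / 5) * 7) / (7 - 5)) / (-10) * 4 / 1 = 10032 / 73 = 137.42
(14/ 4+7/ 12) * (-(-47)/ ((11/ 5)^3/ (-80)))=-5757500/ 3993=-1441.90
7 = 7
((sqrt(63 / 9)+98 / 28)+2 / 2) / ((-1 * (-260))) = sqrt(7) / 260+9 / 520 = 0.03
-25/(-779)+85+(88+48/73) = 173.69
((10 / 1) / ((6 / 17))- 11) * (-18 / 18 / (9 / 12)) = -208 / 9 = -23.11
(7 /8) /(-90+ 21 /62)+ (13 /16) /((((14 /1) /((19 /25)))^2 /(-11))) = -393302257 /10895640000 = -0.04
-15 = -15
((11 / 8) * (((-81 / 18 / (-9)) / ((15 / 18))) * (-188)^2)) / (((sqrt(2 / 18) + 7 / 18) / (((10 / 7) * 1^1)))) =5248584 / 91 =57676.75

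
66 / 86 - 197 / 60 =-6491 / 2580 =-2.52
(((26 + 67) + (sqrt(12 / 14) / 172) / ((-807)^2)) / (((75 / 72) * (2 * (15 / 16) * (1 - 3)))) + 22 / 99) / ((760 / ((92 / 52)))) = -305141 / 5557500 - 23 * sqrt(42) / 30261505876875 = -0.05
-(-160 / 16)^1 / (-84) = -5 / 42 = -0.12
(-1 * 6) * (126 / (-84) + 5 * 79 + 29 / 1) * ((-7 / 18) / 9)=5915 / 54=109.54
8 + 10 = 18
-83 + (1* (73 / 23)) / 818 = -1561489 / 18814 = -83.00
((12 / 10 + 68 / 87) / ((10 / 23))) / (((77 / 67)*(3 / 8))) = 5313368 / 502425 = 10.58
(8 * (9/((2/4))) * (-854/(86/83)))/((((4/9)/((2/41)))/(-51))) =1171254168/1763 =664352.90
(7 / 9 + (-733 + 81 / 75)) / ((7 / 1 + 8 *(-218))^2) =-164507 / 678863025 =-0.00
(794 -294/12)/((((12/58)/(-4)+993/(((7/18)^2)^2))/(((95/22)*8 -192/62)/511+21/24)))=6661969798239/401340249618968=0.02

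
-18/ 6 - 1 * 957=-960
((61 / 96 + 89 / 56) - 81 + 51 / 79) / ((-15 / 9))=4147751 / 88480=46.88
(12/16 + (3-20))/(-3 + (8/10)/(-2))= 325/68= 4.78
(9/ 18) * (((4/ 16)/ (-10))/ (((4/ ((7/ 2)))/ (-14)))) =0.15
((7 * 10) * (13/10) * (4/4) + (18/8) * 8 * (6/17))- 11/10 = 96.25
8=8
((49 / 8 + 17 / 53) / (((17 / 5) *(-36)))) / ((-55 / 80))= 0.08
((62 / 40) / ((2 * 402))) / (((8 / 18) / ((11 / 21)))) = 341 / 150080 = 0.00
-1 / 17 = -0.06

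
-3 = -3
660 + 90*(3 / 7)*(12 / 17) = 81780 / 119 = 687.23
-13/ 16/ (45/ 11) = -143/ 720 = -0.20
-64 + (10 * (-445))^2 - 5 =19802431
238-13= 225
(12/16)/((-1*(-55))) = 3/220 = 0.01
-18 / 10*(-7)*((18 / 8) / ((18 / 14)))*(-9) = -3969 / 20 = -198.45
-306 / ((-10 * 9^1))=17 / 5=3.40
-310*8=-2480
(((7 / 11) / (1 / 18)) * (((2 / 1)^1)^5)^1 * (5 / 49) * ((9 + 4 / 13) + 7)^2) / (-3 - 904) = -129438720 / 11802791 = -10.97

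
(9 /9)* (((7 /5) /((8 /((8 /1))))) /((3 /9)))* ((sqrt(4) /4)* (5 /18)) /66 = 7 /792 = 0.01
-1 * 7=-7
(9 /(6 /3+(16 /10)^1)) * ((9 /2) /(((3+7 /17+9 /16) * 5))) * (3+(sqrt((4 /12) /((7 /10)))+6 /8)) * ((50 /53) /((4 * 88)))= 1275 * sqrt(210) /17646244+57375 /10083568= 0.01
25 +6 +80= 111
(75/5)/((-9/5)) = -25/3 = -8.33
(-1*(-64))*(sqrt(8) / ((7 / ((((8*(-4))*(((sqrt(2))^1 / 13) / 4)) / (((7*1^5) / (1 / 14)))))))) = -1024 / 4459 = -0.23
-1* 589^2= -346921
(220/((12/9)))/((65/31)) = 1023/13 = 78.69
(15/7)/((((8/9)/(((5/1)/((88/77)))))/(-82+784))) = 236925/32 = 7403.91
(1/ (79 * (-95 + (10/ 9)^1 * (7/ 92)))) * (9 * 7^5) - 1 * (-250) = 229.83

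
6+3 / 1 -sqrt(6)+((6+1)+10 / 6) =15.22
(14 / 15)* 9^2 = 378 / 5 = 75.60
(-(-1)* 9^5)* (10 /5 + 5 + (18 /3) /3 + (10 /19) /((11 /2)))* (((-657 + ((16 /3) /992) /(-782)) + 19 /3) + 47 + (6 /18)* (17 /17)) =-172821126140037 /533324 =-324045282.31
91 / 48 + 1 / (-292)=6631 / 3504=1.89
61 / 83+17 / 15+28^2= 978406 / 1245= 785.87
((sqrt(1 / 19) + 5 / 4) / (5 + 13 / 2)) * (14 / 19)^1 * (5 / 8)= 0.06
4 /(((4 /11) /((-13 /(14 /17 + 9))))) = -2431 /167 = -14.56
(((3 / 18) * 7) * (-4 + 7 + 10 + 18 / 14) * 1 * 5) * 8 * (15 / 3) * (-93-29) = -1220000 / 3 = -406666.67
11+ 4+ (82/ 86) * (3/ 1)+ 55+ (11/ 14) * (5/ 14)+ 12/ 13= 8114765/ 109564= 74.06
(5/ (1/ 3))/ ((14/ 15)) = 225/ 14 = 16.07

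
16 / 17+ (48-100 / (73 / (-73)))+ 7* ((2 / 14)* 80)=3892 / 17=228.94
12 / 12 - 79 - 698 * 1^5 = -776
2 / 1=2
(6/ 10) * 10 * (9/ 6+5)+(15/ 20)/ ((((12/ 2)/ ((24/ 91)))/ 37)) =40.22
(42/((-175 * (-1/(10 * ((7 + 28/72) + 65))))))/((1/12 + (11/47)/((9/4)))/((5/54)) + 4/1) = 244964/8493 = 28.84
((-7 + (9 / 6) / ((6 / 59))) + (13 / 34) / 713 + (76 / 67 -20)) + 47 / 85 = -171552637 / 16242140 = -10.56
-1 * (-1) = 1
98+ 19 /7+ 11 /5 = 3602 /35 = 102.91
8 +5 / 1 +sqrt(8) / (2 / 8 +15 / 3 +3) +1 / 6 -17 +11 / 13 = -2.64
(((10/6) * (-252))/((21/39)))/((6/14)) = -1820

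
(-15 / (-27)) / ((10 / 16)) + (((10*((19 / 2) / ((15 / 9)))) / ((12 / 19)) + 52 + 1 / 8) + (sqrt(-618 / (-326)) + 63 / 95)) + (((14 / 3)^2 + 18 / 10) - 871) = -702.12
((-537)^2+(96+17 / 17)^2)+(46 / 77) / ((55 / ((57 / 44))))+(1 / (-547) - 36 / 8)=297773.51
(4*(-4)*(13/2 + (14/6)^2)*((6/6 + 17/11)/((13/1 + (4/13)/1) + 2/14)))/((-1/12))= 2191280/5049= 434.00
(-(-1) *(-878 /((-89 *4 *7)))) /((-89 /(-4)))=878 /55447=0.02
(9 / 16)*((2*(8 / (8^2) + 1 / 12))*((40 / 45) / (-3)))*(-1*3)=5 / 24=0.21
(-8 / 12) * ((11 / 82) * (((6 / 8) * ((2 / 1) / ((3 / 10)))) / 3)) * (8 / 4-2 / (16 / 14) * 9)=3025 / 1476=2.05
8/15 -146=-2182/15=-145.47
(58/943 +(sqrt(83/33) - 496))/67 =-467670/63181 +sqrt(2739)/2211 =-7.38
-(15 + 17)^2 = -1024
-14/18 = -7/9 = -0.78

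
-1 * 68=-68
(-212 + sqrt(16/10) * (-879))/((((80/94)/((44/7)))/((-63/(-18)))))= -34221.70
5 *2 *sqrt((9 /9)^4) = 10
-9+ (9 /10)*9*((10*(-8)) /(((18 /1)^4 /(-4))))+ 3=-484 /81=-5.98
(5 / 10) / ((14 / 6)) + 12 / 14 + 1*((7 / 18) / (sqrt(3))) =7*sqrt(3) / 54 + 15 / 14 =1.30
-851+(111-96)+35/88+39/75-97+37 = -1969181/2200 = -895.08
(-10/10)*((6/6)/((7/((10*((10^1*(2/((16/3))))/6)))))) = -25/28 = -0.89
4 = 4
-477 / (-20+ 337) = -1.50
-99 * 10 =-990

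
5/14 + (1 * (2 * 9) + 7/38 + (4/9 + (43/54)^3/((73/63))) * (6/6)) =3299113129/169868664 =19.42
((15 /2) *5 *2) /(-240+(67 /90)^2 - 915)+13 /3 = 119740643 /28053033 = 4.27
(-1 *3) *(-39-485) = 1572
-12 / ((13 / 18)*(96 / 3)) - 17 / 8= -275 / 104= -2.64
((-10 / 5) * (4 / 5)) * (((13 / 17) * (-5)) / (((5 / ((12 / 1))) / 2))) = 2496 / 85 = 29.36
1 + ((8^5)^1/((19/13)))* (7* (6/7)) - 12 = 2555695/19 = 134510.26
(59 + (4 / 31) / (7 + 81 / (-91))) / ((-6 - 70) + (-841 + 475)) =-127161 / 952289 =-0.13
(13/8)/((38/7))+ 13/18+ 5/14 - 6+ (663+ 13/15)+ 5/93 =1957169047/2968560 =659.30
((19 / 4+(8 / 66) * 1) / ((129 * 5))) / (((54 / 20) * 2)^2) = 3215 / 12413412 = 0.00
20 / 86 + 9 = 397 / 43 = 9.23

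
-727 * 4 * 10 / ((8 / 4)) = -14540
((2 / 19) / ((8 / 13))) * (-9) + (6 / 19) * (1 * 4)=-0.28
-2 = -2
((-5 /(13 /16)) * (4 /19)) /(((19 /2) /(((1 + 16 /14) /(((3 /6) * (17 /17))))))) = -19200 /32851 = -0.58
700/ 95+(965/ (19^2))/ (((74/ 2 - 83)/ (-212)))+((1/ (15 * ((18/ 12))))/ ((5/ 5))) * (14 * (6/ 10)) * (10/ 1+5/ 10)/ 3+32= 33001144/ 622725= 52.99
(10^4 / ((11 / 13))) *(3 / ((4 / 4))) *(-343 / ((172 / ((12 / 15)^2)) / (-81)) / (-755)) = -4854.62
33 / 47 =0.70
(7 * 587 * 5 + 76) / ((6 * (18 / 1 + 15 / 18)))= 20621 / 113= 182.49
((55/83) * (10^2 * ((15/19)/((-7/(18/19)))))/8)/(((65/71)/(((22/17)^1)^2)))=-1275763500/787996937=-1.62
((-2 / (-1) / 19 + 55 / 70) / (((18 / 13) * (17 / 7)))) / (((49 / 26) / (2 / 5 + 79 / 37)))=894517 / 2509710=0.36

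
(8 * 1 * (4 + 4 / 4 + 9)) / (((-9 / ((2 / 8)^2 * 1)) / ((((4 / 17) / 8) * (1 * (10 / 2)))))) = -35 / 306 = -0.11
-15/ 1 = -15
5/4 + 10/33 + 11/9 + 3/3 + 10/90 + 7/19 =4.25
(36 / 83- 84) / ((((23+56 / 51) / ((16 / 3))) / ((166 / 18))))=-628864 / 3687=-170.56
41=41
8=8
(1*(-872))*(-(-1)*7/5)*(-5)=6104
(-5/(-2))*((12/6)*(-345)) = -1725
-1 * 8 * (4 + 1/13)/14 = -212/91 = -2.33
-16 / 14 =-1.14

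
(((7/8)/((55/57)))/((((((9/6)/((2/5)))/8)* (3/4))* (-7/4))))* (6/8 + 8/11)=-3952/1815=-2.18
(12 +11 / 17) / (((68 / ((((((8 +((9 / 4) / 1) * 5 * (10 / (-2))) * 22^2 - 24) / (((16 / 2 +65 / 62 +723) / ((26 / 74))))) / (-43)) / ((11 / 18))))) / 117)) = 1837081545 / 197724263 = 9.29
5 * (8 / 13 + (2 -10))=-480 / 13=-36.92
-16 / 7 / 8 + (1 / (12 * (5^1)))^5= -1555199993 / 5443200000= -0.29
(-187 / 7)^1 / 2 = -187 / 14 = -13.36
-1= -1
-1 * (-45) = 45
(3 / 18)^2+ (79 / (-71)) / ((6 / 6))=-2773 / 2556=-1.08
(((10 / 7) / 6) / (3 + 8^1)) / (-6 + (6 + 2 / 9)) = 15 / 154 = 0.10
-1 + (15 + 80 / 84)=314 / 21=14.95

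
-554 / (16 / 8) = -277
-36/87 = -12/29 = -0.41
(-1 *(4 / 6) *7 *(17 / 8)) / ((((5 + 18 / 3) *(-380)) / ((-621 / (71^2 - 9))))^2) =-0.00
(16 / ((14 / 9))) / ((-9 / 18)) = -144 / 7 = -20.57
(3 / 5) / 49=3 / 245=0.01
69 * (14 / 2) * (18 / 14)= 621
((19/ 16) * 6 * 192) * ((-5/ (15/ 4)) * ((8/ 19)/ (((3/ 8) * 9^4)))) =-2048/ 6561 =-0.31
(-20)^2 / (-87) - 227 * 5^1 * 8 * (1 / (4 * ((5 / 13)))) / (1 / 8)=-4108192 / 87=-47220.60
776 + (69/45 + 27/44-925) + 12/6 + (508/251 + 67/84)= -41175644/289905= -142.03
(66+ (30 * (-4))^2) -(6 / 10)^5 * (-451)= 45315843 / 3125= 14501.07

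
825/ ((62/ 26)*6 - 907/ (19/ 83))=-203775/ 975119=-0.21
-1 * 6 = -6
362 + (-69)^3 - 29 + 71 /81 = -26582185 /81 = -328175.12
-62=-62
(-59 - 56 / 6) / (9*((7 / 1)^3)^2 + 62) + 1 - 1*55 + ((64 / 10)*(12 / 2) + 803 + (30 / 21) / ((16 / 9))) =701090088773 / 889478520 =788.20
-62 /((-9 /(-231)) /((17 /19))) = -81158 /57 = -1423.82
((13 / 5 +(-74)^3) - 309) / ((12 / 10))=-337942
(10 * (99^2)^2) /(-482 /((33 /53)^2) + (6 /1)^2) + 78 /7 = -3661260417489 /4601569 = -795654.79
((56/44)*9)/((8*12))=21/176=0.12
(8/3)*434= 3472/3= 1157.33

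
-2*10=-20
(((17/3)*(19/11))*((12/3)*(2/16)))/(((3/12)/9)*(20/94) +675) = 45543/6281605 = 0.01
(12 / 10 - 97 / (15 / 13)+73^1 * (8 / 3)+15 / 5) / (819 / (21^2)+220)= 4018 / 7765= 0.52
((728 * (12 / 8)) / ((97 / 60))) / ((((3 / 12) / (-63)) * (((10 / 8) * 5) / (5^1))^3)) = -87151.06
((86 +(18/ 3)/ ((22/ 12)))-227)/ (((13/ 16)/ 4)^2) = -6205440/ 1859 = -3338.05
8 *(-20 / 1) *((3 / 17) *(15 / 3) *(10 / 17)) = -24000 / 289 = -83.04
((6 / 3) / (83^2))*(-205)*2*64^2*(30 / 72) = -4198400 / 20667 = -203.15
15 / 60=1 / 4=0.25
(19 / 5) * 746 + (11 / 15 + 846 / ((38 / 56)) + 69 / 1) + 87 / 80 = 18934751 / 4560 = 4152.36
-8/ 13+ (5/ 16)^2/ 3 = -5819/ 9984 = -0.58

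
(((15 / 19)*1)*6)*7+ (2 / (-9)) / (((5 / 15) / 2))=1814 / 57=31.82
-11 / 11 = -1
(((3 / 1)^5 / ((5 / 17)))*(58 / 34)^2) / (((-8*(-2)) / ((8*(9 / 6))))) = 613089 / 340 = 1803.20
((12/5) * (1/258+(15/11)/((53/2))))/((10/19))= 158137/626725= 0.25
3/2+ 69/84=65/28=2.32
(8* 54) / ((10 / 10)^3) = 432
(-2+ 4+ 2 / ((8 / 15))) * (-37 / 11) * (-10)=4255 / 22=193.41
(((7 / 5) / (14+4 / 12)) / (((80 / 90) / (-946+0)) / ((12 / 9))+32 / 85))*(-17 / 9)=-22253 / 45323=-0.49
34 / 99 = 0.34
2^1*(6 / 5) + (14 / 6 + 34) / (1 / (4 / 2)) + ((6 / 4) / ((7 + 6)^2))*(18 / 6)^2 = 380993 / 5070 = 75.15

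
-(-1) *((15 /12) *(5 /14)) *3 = 75 /56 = 1.34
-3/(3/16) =-16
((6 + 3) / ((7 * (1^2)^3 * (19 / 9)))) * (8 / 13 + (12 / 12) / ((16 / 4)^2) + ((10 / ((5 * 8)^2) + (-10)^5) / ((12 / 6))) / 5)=-16846856847 / 2766400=-6089.81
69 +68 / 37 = 2621 / 37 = 70.84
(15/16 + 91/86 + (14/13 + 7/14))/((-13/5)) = -159765/116272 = -1.37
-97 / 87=-1.11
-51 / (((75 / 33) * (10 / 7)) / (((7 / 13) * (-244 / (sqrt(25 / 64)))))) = 26829264 / 8125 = 3302.06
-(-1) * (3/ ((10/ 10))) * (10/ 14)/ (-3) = -5/ 7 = -0.71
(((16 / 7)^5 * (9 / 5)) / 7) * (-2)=-32.09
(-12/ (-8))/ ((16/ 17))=1.59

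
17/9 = 1.89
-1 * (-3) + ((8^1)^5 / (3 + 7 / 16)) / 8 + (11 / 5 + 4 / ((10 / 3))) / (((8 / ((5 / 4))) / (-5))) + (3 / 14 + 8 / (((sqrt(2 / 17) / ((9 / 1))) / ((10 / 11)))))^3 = 163372694501 / 6640480 + 77729190030 * sqrt(34) / 65219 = 6974037.03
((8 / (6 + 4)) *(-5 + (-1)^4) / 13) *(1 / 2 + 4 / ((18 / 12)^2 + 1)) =-72 / 169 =-0.43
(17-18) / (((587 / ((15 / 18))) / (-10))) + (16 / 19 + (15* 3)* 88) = 3960.86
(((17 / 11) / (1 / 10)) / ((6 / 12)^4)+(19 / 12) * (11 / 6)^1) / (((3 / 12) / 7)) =1386973 / 198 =7004.91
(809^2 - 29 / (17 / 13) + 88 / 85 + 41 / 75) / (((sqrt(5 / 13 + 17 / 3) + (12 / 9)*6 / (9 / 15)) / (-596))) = -12930436015432 / 426955 + 248662231066*sqrt(2301) / 2134775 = -24697762.63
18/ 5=3.60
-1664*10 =-16640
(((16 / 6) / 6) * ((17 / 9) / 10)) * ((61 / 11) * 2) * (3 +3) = 8296 / 1485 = 5.59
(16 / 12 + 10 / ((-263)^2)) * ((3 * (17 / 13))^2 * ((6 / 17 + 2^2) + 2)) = 1524096648 / 11689561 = 130.38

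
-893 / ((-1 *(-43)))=-893 / 43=-20.77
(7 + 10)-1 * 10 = 7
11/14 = 0.79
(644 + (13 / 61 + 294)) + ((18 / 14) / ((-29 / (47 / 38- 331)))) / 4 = 1772799255 / 1882216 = 941.87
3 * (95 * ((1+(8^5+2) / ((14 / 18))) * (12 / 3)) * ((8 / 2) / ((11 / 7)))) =1344912720 / 11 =122264792.73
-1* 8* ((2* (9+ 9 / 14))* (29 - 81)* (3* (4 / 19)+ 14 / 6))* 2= 6327360 / 133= 47574.14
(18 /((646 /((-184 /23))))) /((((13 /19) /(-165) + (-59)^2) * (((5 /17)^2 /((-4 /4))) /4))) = 80784 /27282305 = 0.00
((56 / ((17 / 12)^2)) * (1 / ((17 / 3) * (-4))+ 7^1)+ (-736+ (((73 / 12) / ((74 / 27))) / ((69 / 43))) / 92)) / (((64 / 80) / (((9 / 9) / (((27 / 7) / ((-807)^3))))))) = 1136039714158408815385 / 12308755072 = 92295257116.84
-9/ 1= -9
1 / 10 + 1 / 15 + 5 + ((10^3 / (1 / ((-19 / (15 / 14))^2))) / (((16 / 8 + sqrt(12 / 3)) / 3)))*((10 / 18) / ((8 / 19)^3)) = 3033230203 / 1728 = 1755341.55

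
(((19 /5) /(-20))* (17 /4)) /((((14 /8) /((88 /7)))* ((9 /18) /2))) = -28424 /1225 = -23.20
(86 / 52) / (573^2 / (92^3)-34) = -16741792 / 339911819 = -0.05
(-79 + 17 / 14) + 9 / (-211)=-229905 / 2954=-77.83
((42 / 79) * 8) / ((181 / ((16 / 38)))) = 2688 / 271681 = 0.01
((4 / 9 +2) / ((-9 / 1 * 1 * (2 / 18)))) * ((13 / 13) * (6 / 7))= -44 / 21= -2.10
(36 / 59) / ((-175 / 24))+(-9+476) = 4820911 / 10325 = 466.92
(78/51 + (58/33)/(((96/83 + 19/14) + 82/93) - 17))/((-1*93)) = -128318406/8522662445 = -0.02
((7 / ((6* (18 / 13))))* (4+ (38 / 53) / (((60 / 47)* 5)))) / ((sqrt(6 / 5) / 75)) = 2975063* sqrt(30) / 68688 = 237.23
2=2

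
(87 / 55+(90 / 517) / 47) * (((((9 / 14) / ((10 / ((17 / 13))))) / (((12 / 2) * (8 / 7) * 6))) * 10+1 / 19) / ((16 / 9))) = 36407637 / 558717952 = 0.07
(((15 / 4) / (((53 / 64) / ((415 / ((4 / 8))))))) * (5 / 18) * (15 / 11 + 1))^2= 18627856000000 / 3059001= 6089522.69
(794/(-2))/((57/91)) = -36127/57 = -633.81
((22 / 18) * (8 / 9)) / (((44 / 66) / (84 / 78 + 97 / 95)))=114004 / 33345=3.42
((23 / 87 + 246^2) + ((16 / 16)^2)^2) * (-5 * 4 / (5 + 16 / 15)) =-526500200 / 2639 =-199507.46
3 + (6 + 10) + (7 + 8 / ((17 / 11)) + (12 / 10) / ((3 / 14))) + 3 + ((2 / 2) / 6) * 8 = 10483 / 255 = 41.11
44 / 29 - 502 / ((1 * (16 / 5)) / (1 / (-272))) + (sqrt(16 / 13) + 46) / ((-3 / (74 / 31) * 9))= -104205673 / 52818048 - 296 * sqrt(13) / 10881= -2.07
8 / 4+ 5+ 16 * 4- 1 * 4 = 67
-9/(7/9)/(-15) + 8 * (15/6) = 727/35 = 20.77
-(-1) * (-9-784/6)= -419/3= -139.67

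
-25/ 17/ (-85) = 5/ 289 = 0.02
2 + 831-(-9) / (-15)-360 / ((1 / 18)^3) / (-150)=74146 / 5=14829.20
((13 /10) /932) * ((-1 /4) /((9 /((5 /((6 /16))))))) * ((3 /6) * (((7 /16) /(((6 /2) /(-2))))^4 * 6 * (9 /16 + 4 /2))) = -1279733 /44526993408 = -0.00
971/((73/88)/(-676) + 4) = 57762848/237879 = 242.82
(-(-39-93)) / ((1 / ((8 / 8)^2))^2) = 132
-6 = -6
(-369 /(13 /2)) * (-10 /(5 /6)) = 8856 /13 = 681.23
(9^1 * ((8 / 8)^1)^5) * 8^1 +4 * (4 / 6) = 224 / 3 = 74.67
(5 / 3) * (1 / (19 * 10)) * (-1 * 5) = -5 / 114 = -0.04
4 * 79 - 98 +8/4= 220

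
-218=-218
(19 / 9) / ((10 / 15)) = 19 / 6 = 3.17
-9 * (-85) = 765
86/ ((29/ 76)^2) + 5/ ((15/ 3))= 591.65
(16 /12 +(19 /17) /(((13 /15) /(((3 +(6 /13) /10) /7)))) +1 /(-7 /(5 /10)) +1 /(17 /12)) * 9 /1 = 915483 /40222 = 22.76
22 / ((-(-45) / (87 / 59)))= 638 / 885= 0.72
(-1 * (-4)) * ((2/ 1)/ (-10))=-4/ 5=-0.80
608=608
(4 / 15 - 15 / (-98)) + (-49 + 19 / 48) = -188883 / 3920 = -48.18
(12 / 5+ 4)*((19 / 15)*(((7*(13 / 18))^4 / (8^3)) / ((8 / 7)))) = 9120469813 / 1007769600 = 9.05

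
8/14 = 4/7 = 0.57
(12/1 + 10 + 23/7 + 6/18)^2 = 656.34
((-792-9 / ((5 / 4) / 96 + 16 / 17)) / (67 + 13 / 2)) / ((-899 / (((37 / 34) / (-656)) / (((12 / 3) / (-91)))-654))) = -247669842765 / 31224880696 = -7.93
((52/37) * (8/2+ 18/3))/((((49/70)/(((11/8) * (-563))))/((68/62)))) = -136865300/8029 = -17046.37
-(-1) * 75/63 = 25/21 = 1.19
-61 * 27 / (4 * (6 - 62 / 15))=-24705 / 112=-220.58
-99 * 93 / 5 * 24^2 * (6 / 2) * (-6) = 95458176 / 5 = 19091635.20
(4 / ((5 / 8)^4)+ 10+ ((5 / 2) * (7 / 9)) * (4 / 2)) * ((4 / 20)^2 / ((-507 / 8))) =-1804648 / 71296875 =-0.03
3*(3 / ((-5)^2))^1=9 / 25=0.36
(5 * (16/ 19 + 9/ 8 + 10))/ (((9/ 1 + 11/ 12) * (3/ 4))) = 1070/ 133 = 8.05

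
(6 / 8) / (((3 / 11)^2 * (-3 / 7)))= -847 / 36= -23.53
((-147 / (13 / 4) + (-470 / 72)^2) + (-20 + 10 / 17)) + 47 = 7151621 / 286416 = 24.97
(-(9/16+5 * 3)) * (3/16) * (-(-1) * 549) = -410103/256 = -1601.96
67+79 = 146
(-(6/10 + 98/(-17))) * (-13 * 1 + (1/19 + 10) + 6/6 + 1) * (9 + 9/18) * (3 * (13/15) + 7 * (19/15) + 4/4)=-579.48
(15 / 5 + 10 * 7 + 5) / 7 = 78 / 7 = 11.14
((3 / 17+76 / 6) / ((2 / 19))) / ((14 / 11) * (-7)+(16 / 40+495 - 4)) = 0.25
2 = 2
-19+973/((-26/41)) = -1553.35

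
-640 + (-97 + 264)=-473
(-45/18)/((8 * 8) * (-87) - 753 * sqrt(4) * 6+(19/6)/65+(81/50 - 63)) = 4875/28597396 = 0.00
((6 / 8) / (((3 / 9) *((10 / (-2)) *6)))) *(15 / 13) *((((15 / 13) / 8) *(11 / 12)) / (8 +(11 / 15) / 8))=-7425 / 5251168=-0.00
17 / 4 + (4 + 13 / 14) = 257 / 28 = 9.18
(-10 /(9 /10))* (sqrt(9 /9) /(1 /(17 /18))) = -10.49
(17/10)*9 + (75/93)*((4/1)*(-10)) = -5257/310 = -16.96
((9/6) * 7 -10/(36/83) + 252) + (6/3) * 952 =19291/9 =2143.44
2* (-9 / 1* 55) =-990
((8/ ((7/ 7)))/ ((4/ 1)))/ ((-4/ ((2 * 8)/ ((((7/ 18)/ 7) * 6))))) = -24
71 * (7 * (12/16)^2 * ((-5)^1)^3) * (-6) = 1677375/8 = 209671.88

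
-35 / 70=-1 / 2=-0.50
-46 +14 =-32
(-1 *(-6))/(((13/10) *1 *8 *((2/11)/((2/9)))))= 55/78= 0.71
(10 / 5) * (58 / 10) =58 / 5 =11.60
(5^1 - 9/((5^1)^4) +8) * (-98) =-795368/625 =-1272.59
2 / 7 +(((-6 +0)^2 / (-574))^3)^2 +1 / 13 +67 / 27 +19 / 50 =31621287685559597621 / 9807729993057127950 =3.22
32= 32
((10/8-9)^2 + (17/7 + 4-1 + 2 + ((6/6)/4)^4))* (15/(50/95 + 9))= 34471035/324352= 106.28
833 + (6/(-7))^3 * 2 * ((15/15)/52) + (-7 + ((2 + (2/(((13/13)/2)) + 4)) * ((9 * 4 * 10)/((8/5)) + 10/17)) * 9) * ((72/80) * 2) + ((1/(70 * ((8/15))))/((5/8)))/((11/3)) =37365.68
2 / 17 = 0.12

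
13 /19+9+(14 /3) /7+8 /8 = 647 /57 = 11.35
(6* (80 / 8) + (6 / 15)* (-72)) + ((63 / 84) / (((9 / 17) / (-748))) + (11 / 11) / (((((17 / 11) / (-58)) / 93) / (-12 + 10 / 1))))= 1517761 / 255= 5952.00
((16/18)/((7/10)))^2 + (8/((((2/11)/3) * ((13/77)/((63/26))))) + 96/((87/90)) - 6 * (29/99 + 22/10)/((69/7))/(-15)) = 245514695593322/123034336425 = 1995.50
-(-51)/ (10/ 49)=2499/ 10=249.90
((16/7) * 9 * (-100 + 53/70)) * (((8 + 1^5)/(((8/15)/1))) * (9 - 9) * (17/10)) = 0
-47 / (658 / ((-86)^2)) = -3698 / 7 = -528.29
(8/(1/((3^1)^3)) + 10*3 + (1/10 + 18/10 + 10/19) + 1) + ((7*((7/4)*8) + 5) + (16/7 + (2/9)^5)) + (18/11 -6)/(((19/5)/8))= 298495347973/863886870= 345.53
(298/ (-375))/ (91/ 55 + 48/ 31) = -101618/ 409575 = -0.25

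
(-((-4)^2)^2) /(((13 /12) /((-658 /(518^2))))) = 72192 /124579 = 0.58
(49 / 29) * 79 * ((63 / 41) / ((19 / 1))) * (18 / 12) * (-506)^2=93660401142 / 22591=4145916.57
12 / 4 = 3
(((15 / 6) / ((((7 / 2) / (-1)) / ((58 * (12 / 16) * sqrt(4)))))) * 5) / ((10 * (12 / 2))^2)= -29 / 336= -0.09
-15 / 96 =-5 / 32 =-0.16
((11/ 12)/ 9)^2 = 121/ 11664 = 0.01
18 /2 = 9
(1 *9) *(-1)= -9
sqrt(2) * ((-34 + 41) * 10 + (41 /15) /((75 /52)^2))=6017114 * sqrt(2) /84375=100.85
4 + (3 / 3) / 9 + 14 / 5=311 / 45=6.91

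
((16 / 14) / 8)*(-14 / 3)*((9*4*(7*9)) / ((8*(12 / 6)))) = -189 / 2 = -94.50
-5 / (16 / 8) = -5 / 2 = -2.50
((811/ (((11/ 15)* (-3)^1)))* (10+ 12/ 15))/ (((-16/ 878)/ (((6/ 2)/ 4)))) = 28838349/ 176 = 163854.26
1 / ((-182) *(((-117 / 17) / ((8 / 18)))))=34 / 95823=0.00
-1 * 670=-670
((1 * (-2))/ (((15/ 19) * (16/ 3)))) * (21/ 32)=-0.31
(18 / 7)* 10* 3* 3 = 1620 / 7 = 231.43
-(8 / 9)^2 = -64 / 81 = -0.79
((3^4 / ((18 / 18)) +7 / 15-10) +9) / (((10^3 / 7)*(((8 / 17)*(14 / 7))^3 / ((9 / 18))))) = 41509937 / 122880000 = 0.34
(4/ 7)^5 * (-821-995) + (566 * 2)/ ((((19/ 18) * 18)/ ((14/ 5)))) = 56.18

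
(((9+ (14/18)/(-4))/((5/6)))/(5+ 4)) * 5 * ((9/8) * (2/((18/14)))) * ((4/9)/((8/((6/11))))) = 2219/7128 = 0.31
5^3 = 125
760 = 760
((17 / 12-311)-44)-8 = -361.58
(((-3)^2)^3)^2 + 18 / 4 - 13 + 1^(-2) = 1062867 / 2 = 531433.50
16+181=197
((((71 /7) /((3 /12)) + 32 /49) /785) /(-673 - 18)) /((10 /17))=-3434 /26579315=-0.00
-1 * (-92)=92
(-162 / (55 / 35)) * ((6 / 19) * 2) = -13608 / 209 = -65.11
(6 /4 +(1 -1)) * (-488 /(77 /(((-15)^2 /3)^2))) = -4117500 /77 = -53474.03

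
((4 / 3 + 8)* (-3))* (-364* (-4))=-40768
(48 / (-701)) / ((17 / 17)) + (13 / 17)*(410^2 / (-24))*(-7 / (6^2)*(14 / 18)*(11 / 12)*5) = 1032095422727 / 277999776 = 3712.58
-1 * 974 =-974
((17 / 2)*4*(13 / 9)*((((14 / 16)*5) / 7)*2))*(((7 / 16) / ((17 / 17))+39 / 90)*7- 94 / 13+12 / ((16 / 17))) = 616063 / 864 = 713.04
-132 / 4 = -33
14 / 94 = 7 / 47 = 0.15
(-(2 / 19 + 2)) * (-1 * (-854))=-34160 / 19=-1797.89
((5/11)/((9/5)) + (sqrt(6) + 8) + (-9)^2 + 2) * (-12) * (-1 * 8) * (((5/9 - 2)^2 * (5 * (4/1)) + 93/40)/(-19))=-5157799688/253935 - 570932 * sqrt(6)/2565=-20856.72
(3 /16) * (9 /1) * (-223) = -6021 /16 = -376.31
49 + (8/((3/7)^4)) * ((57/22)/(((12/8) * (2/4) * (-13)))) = -162337/11583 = -14.02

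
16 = 16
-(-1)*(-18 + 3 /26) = -465 /26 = -17.88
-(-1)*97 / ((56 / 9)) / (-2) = -873 / 112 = -7.79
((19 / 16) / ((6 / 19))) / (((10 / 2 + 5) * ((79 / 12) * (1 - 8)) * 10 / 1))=-361 / 442400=-0.00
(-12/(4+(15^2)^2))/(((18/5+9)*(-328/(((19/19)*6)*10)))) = 50/14530523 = 0.00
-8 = -8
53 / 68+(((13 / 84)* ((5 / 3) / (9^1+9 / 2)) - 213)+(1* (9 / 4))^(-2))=-24522073 / 115668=-212.00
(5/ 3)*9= 15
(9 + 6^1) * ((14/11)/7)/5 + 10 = 10.55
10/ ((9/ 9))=10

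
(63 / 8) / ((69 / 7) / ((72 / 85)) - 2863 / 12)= -441 / 12709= -0.03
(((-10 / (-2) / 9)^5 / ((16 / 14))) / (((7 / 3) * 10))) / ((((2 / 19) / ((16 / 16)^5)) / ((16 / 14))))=11875 / 551124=0.02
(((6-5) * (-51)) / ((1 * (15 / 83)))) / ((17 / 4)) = -332 / 5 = -66.40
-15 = -15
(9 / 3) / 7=3 / 7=0.43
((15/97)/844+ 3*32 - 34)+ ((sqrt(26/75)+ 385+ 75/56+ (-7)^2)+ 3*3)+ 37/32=sqrt(78)/15+ 2326668933/4584608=508.08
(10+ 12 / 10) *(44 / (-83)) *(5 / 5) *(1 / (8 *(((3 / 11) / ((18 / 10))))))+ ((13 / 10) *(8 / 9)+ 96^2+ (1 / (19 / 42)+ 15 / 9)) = 3270114901 / 354825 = 9216.13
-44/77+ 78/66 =47/77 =0.61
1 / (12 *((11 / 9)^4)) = 2187 / 58564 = 0.04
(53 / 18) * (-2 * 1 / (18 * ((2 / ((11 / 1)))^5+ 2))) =-161051 / 984636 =-0.16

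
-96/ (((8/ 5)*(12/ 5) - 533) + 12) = 2400/ 12929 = 0.19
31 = 31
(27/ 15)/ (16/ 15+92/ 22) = 297/ 866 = 0.34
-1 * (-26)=26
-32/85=-0.38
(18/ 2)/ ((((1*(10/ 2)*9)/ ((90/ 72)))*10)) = 1/ 40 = 0.02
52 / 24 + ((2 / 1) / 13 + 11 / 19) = 4297 / 1482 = 2.90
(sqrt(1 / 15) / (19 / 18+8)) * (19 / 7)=114 * sqrt(15) / 5705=0.08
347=347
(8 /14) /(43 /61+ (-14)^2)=244 /83993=0.00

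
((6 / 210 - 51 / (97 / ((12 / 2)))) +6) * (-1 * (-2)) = 19514 / 3395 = 5.75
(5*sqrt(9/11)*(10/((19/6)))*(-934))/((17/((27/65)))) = -4539240*sqrt(11)/46189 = -325.94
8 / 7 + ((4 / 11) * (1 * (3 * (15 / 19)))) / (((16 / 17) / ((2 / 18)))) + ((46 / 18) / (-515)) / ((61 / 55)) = 410351245 / 330913044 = 1.24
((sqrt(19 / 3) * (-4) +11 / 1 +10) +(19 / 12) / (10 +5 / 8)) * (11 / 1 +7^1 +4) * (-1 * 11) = -1305106 / 255 +968 * sqrt(57) / 3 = -2681.98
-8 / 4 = -2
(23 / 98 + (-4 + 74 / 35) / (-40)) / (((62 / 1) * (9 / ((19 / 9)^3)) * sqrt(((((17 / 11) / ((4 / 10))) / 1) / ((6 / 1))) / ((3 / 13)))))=9472279 * sqrt(12155) / 367086856500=0.00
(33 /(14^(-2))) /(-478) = -13.53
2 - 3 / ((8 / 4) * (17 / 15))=0.68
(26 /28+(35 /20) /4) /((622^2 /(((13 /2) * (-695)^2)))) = 11.09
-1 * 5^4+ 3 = -622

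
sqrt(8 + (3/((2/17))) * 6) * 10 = 10 * sqrt(161) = 126.89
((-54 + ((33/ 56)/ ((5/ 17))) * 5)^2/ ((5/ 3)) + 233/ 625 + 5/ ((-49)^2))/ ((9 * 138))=111505534087/ 119281680000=0.93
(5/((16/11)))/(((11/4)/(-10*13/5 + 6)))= -25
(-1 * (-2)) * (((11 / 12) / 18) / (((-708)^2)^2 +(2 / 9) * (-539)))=0.00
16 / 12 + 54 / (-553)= 2050 / 1659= 1.24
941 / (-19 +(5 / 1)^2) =941 / 6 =156.83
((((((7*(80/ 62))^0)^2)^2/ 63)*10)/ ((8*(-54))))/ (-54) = 5/ 734832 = 0.00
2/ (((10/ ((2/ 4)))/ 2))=1/ 5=0.20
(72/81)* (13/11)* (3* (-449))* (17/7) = -793832/231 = -3436.50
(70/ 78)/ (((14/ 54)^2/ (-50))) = -667.58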